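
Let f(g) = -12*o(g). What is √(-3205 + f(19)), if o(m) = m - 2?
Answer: I*√3409 ≈ 58.387*I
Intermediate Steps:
o(m) = -2 + m
f(g) = 24 - 12*g (f(g) = -12*(-2 + g) = 24 - 12*g)
√(-3205 + f(19)) = √(-3205 + (24 - 12*19)) = √(-3205 + (24 - 228)) = √(-3205 - 204) = √(-3409) = I*√3409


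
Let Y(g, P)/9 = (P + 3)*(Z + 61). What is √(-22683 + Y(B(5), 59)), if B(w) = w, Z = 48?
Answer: √38139 ≈ 195.29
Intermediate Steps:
Y(g, P) = 2943 + 981*P (Y(g, P) = 9*((P + 3)*(48 + 61)) = 9*((3 + P)*109) = 9*(327 + 109*P) = 2943 + 981*P)
√(-22683 + Y(B(5), 59)) = √(-22683 + (2943 + 981*59)) = √(-22683 + (2943 + 57879)) = √(-22683 + 60822) = √38139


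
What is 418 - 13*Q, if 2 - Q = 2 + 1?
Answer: 431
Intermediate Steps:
Q = -1 (Q = 2 - (2 + 1) = 2 - 1*3 = 2 - 3 = -1)
418 - 13*Q = 418 - 13*(-1) = 418 + 13 = 431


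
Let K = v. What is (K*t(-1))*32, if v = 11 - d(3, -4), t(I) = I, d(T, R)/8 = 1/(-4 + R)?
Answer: -384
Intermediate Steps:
d(T, R) = 8/(-4 + R)
v = 12 (v = 11 - 8/(-4 - 4) = 11 - 8/(-8) = 11 - 8*(-1)/8 = 11 - 1*(-1) = 11 + 1 = 12)
K = 12
(K*t(-1))*32 = (12*(-1))*32 = -12*32 = -384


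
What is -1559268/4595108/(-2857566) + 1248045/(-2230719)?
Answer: -455218228998455863/813643873500827362 ≈ -0.55948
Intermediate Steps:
-1559268/4595108/(-2857566) + 1248045/(-2230719) = -1559268*1/4595108*(-1/2857566) + 1248045*(-1/2230719) = -389817/1148777*(-1/2857566) - 416015/743573 = 129939/1094235365594 - 416015/743573 = -455218228998455863/813643873500827362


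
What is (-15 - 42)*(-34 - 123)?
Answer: 8949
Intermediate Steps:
(-15 - 42)*(-34 - 123) = -57*(-157) = 8949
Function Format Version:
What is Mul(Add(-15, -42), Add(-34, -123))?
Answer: 8949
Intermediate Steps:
Mul(Add(-15, -42), Add(-34, -123)) = Mul(-57, -157) = 8949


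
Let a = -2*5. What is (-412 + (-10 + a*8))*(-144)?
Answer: 72288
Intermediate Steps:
a = -10
(-412 + (-10 + a*8))*(-144) = (-412 + (-10 - 10*8))*(-144) = (-412 + (-10 - 80))*(-144) = (-412 - 90)*(-144) = -502*(-144) = 72288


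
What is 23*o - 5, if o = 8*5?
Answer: 915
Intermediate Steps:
o = 40
23*o - 5 = 23*40 - 5 = 920 - 5 = 915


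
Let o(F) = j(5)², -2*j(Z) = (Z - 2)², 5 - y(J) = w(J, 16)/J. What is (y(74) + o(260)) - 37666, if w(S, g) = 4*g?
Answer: -5570959/148 ≈ -37642.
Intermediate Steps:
y(J) = 5 - 64/J (y(J) = 5 - 4*16/J = 5 - 64/J)
j(Z) = -(-2 + Z)²/2 (j(Z) = -(Z - 2)²/2 = -(-2 + Z)²/2)
o(F) = 81/4 (o(F) = (-(-2 + 5)²/2)² = (-½*3²)² = (-½*9)² = (-9/2)² = 81/4)
(y(74) + o(260)) - 37666 = ((5 - 64/74) + 81/4) - 37666 = ((5 - 64*1/74) + 81/4) - 37666 = ((5 - 32/37) + 81/4) - 37666 = (153/37 + 81/4) - 37666 = 3609/148 - 37666 = -5570959/148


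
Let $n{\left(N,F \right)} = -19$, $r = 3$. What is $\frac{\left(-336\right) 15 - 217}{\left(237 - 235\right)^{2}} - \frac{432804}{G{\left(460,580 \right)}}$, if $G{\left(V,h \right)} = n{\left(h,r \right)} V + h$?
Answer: $- \frac{857623}{680} \approx -1261.2$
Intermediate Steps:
$G{\left(V,h \right)} = h - 19 V$ ($G{\left(V,h \right)} = - 19 V + h = h - 19 V$)
$\frac{\left(-336\right) 15 - 217}{\left(237 - 235\right)^{2}} - \frac{432804}{G{\left(460,580 \right)}} = \frac{\left(-336\right) 15 - 217}{\left(237 - 235\right)^{2}} - \frac{432804}{580 - 8740} = \frac{-5040 - 217}{2^{2}} - \frac{432804}{580 - 8740} = - \frac{5257}{4} - \frac{432804}{-8160} = \left(-5257\right) \frac{1}{4} - - \frac{36067}{680} = - \frac{5257}{4} + \frac{36067}{680} = - \frac{857623}{680}$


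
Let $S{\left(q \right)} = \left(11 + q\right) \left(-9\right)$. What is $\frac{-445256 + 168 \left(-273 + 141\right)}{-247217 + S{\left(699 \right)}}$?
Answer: $\frac{467432}{253607} \approx 1.8431$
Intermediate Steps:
$S{\left(q \right)} = -99 - 9 q$
$\frac{-445256 + 168 \left(-273 + 141\right)}{-247217 + S{\left(699 \right)}} = \frac{-445256 + 168 \left(-273 + 141\right)}{-247217 - 6390} = \frac{-445256 + 168 \left(-132\right)}{-247217 - 6390} = \frac{-445256 - 22176}{-247217 - 6390} = - \frac{467432}{-253607} = \left(-467432\right) \left(- \frac{1}{253607}\right) = \frac{467432}{253607}$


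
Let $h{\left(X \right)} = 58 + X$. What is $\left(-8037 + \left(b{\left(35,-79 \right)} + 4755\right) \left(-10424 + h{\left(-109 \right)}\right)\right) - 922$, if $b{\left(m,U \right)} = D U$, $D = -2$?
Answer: $-51472634$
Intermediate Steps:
$b{\left(m,U \right)} = - 2 U$
$\left(-8037 + \left(b{\left(35,-79 \right)} + 4755\right) \left(-10424 + h{\left(-109 \right)}\right)\right) - 922 = \left(-8037 + \left(\left(-2\right) \left(-79\right) + 4755\right) \left(-10424 + \left(58 - 109\right)\right)\right) - 922 = \left(-8037 + \left(158 + 4755\right) \left(-10424 - 51\right)\right) - 922 = \left(-8037 + 4913 \left(-10475\right)\right) - 922 = \left(-8037 - 51463675\right) - 922 = -51471712 - 922 = -51472634$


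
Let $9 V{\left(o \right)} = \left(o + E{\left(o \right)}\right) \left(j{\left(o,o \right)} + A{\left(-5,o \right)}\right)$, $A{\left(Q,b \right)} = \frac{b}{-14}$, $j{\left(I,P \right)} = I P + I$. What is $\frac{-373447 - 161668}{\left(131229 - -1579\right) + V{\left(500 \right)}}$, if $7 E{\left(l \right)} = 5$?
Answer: $- \frac{235985715}{6203709578} \approx -0.038039$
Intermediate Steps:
$j{\left(I,P \right)} = I + I P$
$E{\left(l \right)} = \frac{5}{7}$ ($E{\left(l \right)} = \frac{1}{7} \cdot 5 = \frac{5}{7}$)
$A{\left(Q,b \right)} = - \frac{b}{14}$ ($A{\left(Q,b \right)} = b \left(- \frac{1}{14}\right) = - \frac{b}{14}$)
$V{\left(o \right)} = \frac{\left(\frac{5}{7} + o\right) \left(- \frac{o}{14} + o \left(1 + o\right)\right)}{9}$ ($V{\left(o \right)} = \frac{\left(o + \frac{5}{7}\right) \left(o \left(1 + o\right) - \frac{o}{14}\right)}{9} = \frac{\left(\frac{5}{7} + o\right) \left(- \frac{o}{14} + o \left(1 + o\right)\right)}{9}$)
$\frac{-373447 - 161668}{\left(131229 - -1579\right) + V{\left(500 \right)}} = \frac{-373447 - 161668}{\left(131229 - -1579\right) + \frac{1}{882} \cdot 500 \left(65 + 98 \cdot 500^{2} + 161 \cdot 500\right)} = - \frac{535115}{\left(131229 + 1579\right) + \frac{1}{882} \cdot 500 \left(65 + 98 \cdot 250000 + 80500\right)} = - \frac{535115}{132808 + \frac{1}{882} \cdot 500 \left(65 + 24500000 + 80500\right)} = - \frac{535115}{132808 + \frac{1}{882} \cdot 500 \cdot 24580565} = - \frac{535115}{132808 + \frac{6145141250}{441}} = - \frac{535115}{\frac{6203709578}{441}} = \left(-535115\right) \frac{441}{6203709578} = - \frac{235985715}{6203709578}$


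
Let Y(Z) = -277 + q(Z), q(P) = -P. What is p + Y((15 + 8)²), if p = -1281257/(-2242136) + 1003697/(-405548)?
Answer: -14127338327087/17486418664 ≈ -807.90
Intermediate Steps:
Y(Z) = -277 - Z
p = -33284883903/17486418664 (p = -1281257*(-1/2242136) + 1003697*(-1/405548) = 1281257/2242136 - 1003697/405548 = -33284883903/17486418664 ≈ -1.9035)
p + Y((15 + 8)²) = -33284883903/17486418664 + (-277 - (15 + 8)²) = -33284883903/17486418664 + (-277 - 1*23²) = -33284883903/17486418664 + (-277 - 1*529) = -33284883903/17486418664 + (-277 - 529) = -33284883903/17486418664 - 806 = -14127338327087/17486418664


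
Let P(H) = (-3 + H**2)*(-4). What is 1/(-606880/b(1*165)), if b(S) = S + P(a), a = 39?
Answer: 5907/606880 ≈ 0.0097334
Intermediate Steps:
P(H) = 12 - 4*H**2
b(S) = -6072 + S (b(S) = S + (12 - 4*39**2) = S + (12 - 4*1521) = S + (12 - 6084) = S - 6072 = -6072 + S)
1/(-606880/b(1*165)) = 1/(-606880/(-6072 + 1*165)) = 1/(-606880/(-6072 + 165)) = 1/(-606880/(-5907)) = 1/(-606880*(-1/5907)) = 1/(606880/5907) = 5907/606880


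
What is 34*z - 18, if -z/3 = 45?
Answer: -4608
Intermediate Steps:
z = -135 (z = -3*45 = -135)
34*z - 18 = 34*(-135) - 18 = -4590 - 18 = -4608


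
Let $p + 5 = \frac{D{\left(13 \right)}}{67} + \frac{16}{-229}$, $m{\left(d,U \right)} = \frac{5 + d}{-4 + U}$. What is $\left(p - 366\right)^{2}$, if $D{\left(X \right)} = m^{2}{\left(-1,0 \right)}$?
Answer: $\frac{32411342065216}{235407649} \approx 1.3768 \cdot 10^{5}$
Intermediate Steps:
$m{\left(d,U \right)} = \frac{5 + d}{-4 + U}$
$D{\left(X \right)} = 1$ ($D{\left(X \right)} = \left(\frac{5 - 1}{-4 + 0}\right)^{2} = \left(\frac{1}{-4} \cdot 4\right)^{2} = \left(\left(- \frac{1}{4}\right) 4\right)^{2} = \left(-1\right)^{2} = 1$)
$p = - \frac{77558}{15343}$ ($p = -5 + \left(1 \cdot \frac{1}{67} + \frac{16}{-229}\right) = -5 + \left(1 \cdot \frac{1}{67} + 16 \left(- \frac{1}{229}\right)\right) = -5 + \left(\frac{1}{67} - \frac{16}{229}\right) = -5 - \frac{843}{15343} = - \frac{77558}{15343} \approx -5.0549$)
$\left(p - 366\right)^{2} = \left(- \frac{77558}{15343} - 366\right)^{2} = \left(- \frac{5693096}{15343}\right)^{2} = \frac{32411342065216}{235407649}$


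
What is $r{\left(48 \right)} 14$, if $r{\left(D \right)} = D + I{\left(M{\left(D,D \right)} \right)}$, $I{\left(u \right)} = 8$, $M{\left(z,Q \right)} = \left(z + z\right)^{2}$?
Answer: $784$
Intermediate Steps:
$M{\left(z,Q \right)} = 4 z^{2}$ ($M{\left(z,Q \right)} = \left(2 z\right)^{2} = 4 z^{2}$)
$r{\left(D \right)} = 8 + D$ ($r{\left(D \right)} = D + 8 = 8 + D$)
$r{\left(48 \right)} 14 = \left(8 + 48\right) 14 = 56 \cdot 14 = 784$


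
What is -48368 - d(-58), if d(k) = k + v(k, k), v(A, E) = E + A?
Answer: -48194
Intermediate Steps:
v(A, E) = A + E
d(k) = 3*k (d(k) = k + (k + k) = k + 2*k = 3*k)
-48368 - d(-58) = -48368 - 3*(-58) = -48368 - 1*(-174) = -48368 + 174 = -48194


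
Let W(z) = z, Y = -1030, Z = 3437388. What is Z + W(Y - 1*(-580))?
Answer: 3436938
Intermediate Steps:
Z + W(Y - 1*(-580)) = 3437388 + (-1030 - 1*(-580)) = 3437388 + (-1030 + 580) = 3437388 - 450 = 3436938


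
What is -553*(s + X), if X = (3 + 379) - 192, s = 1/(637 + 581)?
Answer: -18282259/174 ≈ -1.0507e+5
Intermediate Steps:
s = 1/1218 ≈ 0.00082102
X = 190 (X = 382 - 192 = 190)
-553*(s + X) = -553*(1/1218 + 190) = -553*231421/1218 = -18282259/174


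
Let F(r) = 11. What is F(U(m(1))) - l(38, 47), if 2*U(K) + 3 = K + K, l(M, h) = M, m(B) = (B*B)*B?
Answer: -27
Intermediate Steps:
m(B) = B**3 (m(B) = B**2*B = B**3)
U(K) = -3/2 + K (U(K) = -3/2 + (K + K)/2 = -3/2 + (2*K)/2 = -3/2 + K)
F(U(m(1))) - l(38, 47) = 11 - 1*38 = 11 - 38 = -27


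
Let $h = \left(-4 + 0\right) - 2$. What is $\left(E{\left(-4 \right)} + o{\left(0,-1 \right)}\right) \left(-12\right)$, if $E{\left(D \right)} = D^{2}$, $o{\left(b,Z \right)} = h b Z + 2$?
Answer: $-216$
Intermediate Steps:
$h = -6$ ($h = -4 - 2 = -6$)
$o{\left(b,Z \right)} = 2 - 6 Z b$ ($o{\left(b,Z \right)} = - 6 b Z + 2 = - 6 Z b + 2 = 2 - 6 Z b$)
$\left(E{\left(-4 \right)} + o{\left(0,-1 \right)}\right) \left(-12\right) = \left(\left(-4\right)^{2} + \left(2 - \left(-6\right) 0\right)\right) \left(-12\right) = \left(16 + \left(2 + 0\right)\right) \left(-12\right) = \left(16 + 2\right) \left(-12\right) = 18 \left(-12\right) = -216$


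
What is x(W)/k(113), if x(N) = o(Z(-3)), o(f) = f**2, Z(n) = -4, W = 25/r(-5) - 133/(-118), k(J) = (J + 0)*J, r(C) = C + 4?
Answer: 16/12769 ≈ 0.0012530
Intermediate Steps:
r(C) = 4 + C
k(J) = J**2 (k(J) = J*J = J**2)
W = -2817/118 (W = 25/(4 - 5) - 133/(-118) = 25/(-1) - 133*(-1/118) = 25*(-1) + 133/118 = -25 + 133/118 = -2817/118 ≈ -23.873)
x(N) = 16 (x(N) = (-4)**2 = 16)
x(W)/k(113) = 16/(113**2) = 16/12769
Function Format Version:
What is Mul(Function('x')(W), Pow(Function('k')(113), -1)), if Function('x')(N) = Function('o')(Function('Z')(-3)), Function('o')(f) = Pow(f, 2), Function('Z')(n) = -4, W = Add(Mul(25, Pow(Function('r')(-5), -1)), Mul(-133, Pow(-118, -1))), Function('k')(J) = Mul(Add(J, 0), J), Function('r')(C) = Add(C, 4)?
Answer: Rational(16, 12769) ≈ 0.0012530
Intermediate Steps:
Function('r')(C) = Add(4, C)
Function('k')(J) = Pow(J, 2) (Function('k')(J) = Mul(J, J) = Pow(J, 2))
W = Rational(-2817, 118) (W = Add(Mul(25, Pow(Add(4, -5), -1)), Mul(-133, Pow(-118, -1))) = Add(Mul(25, Pow(-1, -1)), Mul(-133, Rational(-1, 118))) = Add(Mul(25, -1), Rational(133, 118)) = Add(-25, Rational(133, 118)) = Rational(-2817, 118) ≈ -23.873)
Function('x')(N) = 16 (Function('x')(N) = Pow(-4, 2) = 16)
Mul(Function('x')(W), Pow(Function('k')(113), -1)) = Mul(16, Pow(Pow(113, 2), -1)) = Mul(16, Pow(12769, -1)) = Mul(16, Rational(1, 12769)) = Rational(16, 12769)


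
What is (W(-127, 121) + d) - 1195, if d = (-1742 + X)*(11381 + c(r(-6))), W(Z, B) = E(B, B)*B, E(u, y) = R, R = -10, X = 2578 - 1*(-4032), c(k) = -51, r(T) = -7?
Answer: 55152035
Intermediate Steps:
X = 6610 (X = 2578 + 4032 = 6610)
E(u, y) = -10
W(Z, B) = -10*B
d = 55154440 (d = (-1742 + 6610)*(11381 - 51) = 4868*11330 = 55154440)
(W(-127, 121) + d) - 1195 = (-10*121 + 55154440) - 1195 = (-1210 + 55154440) - 1195 = 55153230 - 1195 = 55152035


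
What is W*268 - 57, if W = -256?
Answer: -68665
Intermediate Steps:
W*268 - 57 = -256*268 - 57 = -68608 - 57 = -68665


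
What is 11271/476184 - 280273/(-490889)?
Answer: 6618777531/11131118456 ≈ 0.59462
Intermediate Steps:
11271/476184 - 280273/(-490889) = 11271*(1/476184) - 280273*(-1/490889) = 3757/158728 + 40039/70127 = 6618777531/11131118456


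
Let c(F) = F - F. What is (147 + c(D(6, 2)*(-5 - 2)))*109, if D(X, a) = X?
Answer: 16023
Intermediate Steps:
c(F) = 0
(147 + c(D(6, 2)*(-5 - 2)))*109 = (147 + 0)*109 = 147*109 = 16023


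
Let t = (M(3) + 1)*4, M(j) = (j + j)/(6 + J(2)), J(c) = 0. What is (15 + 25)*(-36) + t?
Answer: -1432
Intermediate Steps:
M(j) = j/3 (M(j) = (j + j)/(6 + 0) = (2*j)/6 = (2*j)*(1/6) = j/3)
t = 8 (t = ((1/3)*3 + 1)*4 = (1 + 1)*4 = 2*4 = 8)
(15 + 25)*(-36) + t = (15 + 25)*(-36) + 8 = 40*(-36) + 8 = -1440 + 8 = -1432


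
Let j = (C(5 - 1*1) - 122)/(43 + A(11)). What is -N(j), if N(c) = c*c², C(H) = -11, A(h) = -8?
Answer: 6859/125 ≈ 54.872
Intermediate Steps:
j = -19/5 (j = (-11 - 122)/(43 - 8) = -133/35 = -133*1/35 = -19/5 ≈ -3.8000)
N(c) = c³
-N(j) = -(-19/5)³ = -1*(-6859/125) = 6859/125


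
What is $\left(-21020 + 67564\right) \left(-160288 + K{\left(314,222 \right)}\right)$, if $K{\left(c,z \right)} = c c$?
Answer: $-2871392448$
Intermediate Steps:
$K{\left(c,z \right)} = c^{2}$
$\left(-21020 + 67564\right) \left(-160288 + K{\left(314,222 \right)}\right) = \left(-21020 + 67564\right) \left(-160288 + 314^{2}\right) = 46544 \left(-160288 + 98596\right) = 46544 \left(-61692\right) = -2871392448$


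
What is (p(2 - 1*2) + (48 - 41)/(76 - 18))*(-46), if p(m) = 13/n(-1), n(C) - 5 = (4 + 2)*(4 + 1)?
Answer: -22977/1015 ≈ -22.637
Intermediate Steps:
n(C) = 35 (n(C) = 5 + (4 + 2)*(4 + 1) = 5 + 6*5 = 5 + 30 = 35)
p(m) = 13/35
(p(2 - 1*2) + (48 - 41)/(76 - 18))*(-46) = (13/35 + (48 - 41)/(76 - 18))*(-46) = (13/35 + 7/58)*(-46) = (999/2030)*(-46) = -22977/1015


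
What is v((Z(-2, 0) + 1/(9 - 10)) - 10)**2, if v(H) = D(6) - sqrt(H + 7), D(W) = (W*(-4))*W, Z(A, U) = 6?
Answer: (144 + sqrt(2))**2 ≈ 21145.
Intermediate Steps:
D(W) = -4*W**2 (D(W) = (-4*W)*W = -4*W**2)
v(H) = -144 - sqrt(7 + H) (v(H) = -4*6**2 - sqrt(H + 7) = -4*36 - sqrt(7 + H) = -144 - sqrt(7 + H))
v((Z(-2, 0) + 1/(9 - 10)) - 10)**2 = (-144 - sqrt(7 + ((6 + 1/(9 - 10)) - 10)))**2 = (-144 - sqrt(7 + ((6 + 1/(-1)) - 10)))**2 = (-144 - sqrt(7 + ((6 - 1) - 10)))**2 = (-144 - sqrt(7 + (5 - 10)))**2 = (-144 - sqrt(7 - 5))**2 = (-144 - sqrt(2))**2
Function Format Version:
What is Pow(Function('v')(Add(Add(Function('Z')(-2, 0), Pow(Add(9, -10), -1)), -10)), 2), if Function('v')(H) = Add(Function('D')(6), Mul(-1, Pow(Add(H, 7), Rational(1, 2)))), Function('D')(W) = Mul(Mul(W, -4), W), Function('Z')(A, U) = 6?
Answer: Pow(Add(144, Pow(2, Rational(1, 2))), 2) ≈ 21145.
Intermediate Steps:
Function('D')(W) = Mul(-4, Pow(W, 2)) (Function('D')(W) = Mul(Mul(-4, W), W) = Mul(-4, Pow(W, 2)))
Function('v')(H) = Add(-144, Mul(-1, Pow(Add(7, H), Rational(1, 2)))) (Function('v')(H) = Add(Mul(-4, Pow(6, 2)), Mul(-1, Pow(Add(H, 7), Rational(1, 2)))) = Add(Mul(-4, 36), Mul(-1, Pow(Add(7, H), Rational(1, 2)))) = Add(-144, Mul(-1, Pow(Add(7, H), Rational(1, 2)))))
Pow(Function('v')(Add(Add(Function('Z')(-2, 0), Pow(Add(9, -10), -1)), -10)), 2) = Pow(Add(-144, Mul(-1, Pow(Add(7, Add(Add(6, Pow(Add(9, -10), -1)), -10)), Rational(1, 2)))), 2) = Pow(Add(-144, Mul(-1, Pow(Add(7, Add(Add(6, Pow(-1, -1)), -10)), Rational(1, 2)))), 2) = Pow(Add(-144, Mul(-1, Pow(Add(7, Add(Add(6, -1), -10)), Rational(1, 2)))), 2) = Pow(Add(-144, Mul(-1, Pow(Add(7, Add(5, -10)), Rational(1, 2)))), 2) = Pow(Add(-144, Mul(-1, Pow(Add(7, -5), Rational(1, 2)))), 2) = Pow(Add(-144, Mul(-1, Pow(2, Rational(1, 2)))), 2)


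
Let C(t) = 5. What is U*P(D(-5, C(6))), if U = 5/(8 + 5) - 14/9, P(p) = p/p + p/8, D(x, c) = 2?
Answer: -685/468 ≈ -1.4637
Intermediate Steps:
P(p) = 1 + p/8 (P(p) = 1 + p*(1/8) = 1 + p/8)
U = -137/117 (U = 5/13 - 14*1/9 = 5*(1/13) - 14/9 = 5/13 - 14/9 = -137/117 ≈ -1.1709)
U*P(D(-5, C(6))) = -137*(1 + (1/8)*2)/117 = -137*(1 + 1/4)/117 = -137/117*5/4 = -685/468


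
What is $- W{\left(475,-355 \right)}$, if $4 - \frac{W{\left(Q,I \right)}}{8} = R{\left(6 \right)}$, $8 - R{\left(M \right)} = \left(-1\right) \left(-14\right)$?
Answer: $-80$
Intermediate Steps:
$R{\left(M \right)} = -6$ ($R{\left(M \right)} = 8 - \left(-1\right) \left(-14\right) = 8 - 14 = -6$)
$W{\left(Q,I \right)} = 80$ ($W{\left(Q,I \right)} = 32 - -48 = 32 + 48 = 80$)
$- W{\left(475,-355 \right)} = \left(-1\right) 80 = -80$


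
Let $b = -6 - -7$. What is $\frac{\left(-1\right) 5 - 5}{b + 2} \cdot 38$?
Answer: $- \frac{380}{3} \approx -126.67$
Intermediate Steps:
$b = 1$ ($b = -6 + 7 = 1$)
$\frac{\left(-1\right) 5 - 5}{b + 2} \cdot 38 = \frac{\left(-1\right) 5 - 5}{1 + 2} \cdot 38 = \frac{-5 - 5}{3} \cdot 38 = \left(-10\right) \frac{1}{3} \cdot 38 = \left(- \frac{10}{3}\right) 38 = - \frac{380}{3}$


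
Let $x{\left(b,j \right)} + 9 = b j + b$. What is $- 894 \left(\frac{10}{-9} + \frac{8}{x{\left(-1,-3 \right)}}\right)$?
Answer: $\frac{42316}{21} \approx 2015.0$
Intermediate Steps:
$x{\left(b,j \right)} = -9 + b + b j$ ($x{\left(b,j \right)} = -9 + \left(b j + b\right) = -9 + \left(b + b j\right) = -9 + b + b j$)
$- 894 \left(\frac{10}{-9} + \frac{8}{x{\left(-1,-3 \right)}}\right) = - 894 \left(\frac{10}{-9} + \frac{8}{-9 - 1 - -3}\right) = - 894 \left(10 \left(- \frac{1}{9}\right) + \frac{8}{-9 - 1 + 3}\right) = - 894 \left(- \frac{10}{9} + \frac{8}{-7}\right) = - 894 \left(- \frac{10}{9} + 8 \left(- \frac{1}{7}\right)\right) = - 894 \left(- \frac{10}{9} - \frac{8}{7}\right) = \left(-894\right) \left(- \frac{142}{63}\right) = \frac{42316}{21}$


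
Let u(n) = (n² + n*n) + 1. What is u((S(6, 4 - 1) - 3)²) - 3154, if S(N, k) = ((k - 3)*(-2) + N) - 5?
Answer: -3121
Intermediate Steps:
S(N, k) = 1 + N - 2*k (S(N, k) = ((-3 + k)*(-2) + N) - 5 = ((6 - 2*k) + N) - 5 = (6 + N - 2*k) - 5 = 1 + N - 2*k)
u(n) = 1 + 2*n² (u(n) = (n² + n²) + 1 = 2*n² + 1 = 1 + 2*n²)
u((S(6, 4 - 1) - 3)²) - 3154 = (1 + 2*(((1 + 6 - 2*(4 - 1)) - 3)²)²) - 3154 = (1 + 2*(((1 + 6 - 2*3) - 3)²)²) - 3154 = (1 + 2*(((1 + 6 - 6) - 3)²)²) - 3154 = (1 + 2*((1 - 3)²)²) - 3154 = (1 + 2*((-2)²)²) - 3154 = (1 + 2*4²) - 3154 = (1 + 2*16) - 3154 = (1 + 32) - 3154 = 33 - 3154 = -3121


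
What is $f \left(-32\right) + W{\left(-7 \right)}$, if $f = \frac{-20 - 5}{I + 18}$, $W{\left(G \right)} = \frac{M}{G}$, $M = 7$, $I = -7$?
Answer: $\frac{789}{11} \approx 71.727$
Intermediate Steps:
$W{\left(G \right)} = \frac{7}{G}$
$f = - \frac{25}{11}$ ($f = \frac{-20 - 5}{-7 + 18} = - \frac{25}{11} \approx -2.2727$)
$f \left(-32\right) + W{\left(-7 \right)} = \left(- \frac{25}{11}\right) \left(-32\right) + \frac{7}{-7} = \frac{800}{11} + 7 \left(- \frac{1}{7}\right) = \frac{800}{11} - 1 = \frac{789}{11}$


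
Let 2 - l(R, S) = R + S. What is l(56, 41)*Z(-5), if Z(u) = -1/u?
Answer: -19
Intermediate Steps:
l(R, S) = 2 - R - S (l(R, S) = 2 - (R + S) = 2 + (-R - S) = 2 - R - S)
l(56, 41)*Z(-5) = (2 - 1*56 - 1*41)*(-1/(-5)) = (2 - 56 - 41)*(-1*(-1/5)) = -95*1/5 = -19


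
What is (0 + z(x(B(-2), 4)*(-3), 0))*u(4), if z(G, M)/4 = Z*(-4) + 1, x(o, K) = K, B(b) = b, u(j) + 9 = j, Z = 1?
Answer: 60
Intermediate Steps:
u(j) = -9 + j
z(G, M) = -12 (z(G, M) = 4*(1*(-4) + 1) = 4*(-4 + 1) = 4*(-3) = -12)
(0 + z(x(B(-2), 4)*(-3), 0))*u(4) = (0 - 12)*(-9 + 4) = -12*(-5) = 60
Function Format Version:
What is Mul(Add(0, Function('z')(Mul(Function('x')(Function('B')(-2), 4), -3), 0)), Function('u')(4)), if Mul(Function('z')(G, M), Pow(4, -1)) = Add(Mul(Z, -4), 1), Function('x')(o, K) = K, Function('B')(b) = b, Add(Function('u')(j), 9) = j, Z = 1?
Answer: 60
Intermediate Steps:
Function('u')(j) = Add(-9, j)
Function('z')(G, M) = -12 (Function('z')(G, M) = Mul(4, Add(Mul(1, -4), 1)) = Mul(4, Add(-4, 1)) = Mul(4, -3) = -12)
Mul(Add(0, Function('z')(Mul(Function('x')(Function('B')(-2), 4), -3), 0)), Function('u')(4)) = Mul(Add(0, -12), Add(-9, 4)) = Mul(-12, -5) = 60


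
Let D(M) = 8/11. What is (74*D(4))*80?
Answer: 47360/11 ≈ 4305.5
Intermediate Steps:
D(M) = 8/11 (D(M) = 8*(1/11) = 8/11)
(74*D(4))*80 = (74*(8/11))*80 = (592/11)*80 = 47360/11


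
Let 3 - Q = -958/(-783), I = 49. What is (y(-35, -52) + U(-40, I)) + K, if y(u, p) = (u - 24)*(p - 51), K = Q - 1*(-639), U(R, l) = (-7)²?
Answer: 5298386/783 ≈ 6766.8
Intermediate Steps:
Q = 1391/783 (Q = 3 - (-958)/(-783) = 3 - (-958)*(-1)/783 = 3 - 1*958/783 = 3 - 958/783 = 1391/783 ≈ 1.7765)
U(R, l) = 49
K = 501728/783 (K = 1391/783 - 1*(-639) = 1391/783 + 639 = 501728/783 ≈ 640.78)
y(u, p) = (-51 + p)*(-24 + u) (y(u, p) = (-24 + u)*(-51 + p) = (-51 + p)*(-24 + u))
(y(-35, -52) + U(-40, I)) + K = ((1224 - 51*(-35) - 24*(-52) - 52*(-35)) + 49) + 501728/783 = ((1224 + 1785 + 1248 + 1820) + 49) + 501728/783 = (6077 + 49) + 501728/783 = 6126 + 501728/783 = 5298386/783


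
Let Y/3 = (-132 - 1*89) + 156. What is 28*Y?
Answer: -5460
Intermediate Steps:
Y = -195 (Y = 3*((-132 - 1*89) + 156) = 3*((-132 - 89) + 156) = 3*(-221 + 156) = 3*(-65) = -195)
28*Y = 28*(-195) = -5460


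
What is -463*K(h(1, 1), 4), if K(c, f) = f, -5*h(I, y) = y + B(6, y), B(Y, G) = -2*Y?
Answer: -1852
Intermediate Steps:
h(I, y) = 12/5 - y/5 (h(I, y) = -(y - 2*6)/5 = -(y - 12)/5 = -(-12 + y)/5 = 12/5 - y/5)
-463*K(h(1, 1), 4) = -463*4 = -1852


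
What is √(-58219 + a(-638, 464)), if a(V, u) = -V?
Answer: I*√57581 ≈ 239.96*I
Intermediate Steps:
√(-58219 + a(-638, 464)) = √(-58219 - 1*(-638)) = √(-58219 + 638) = √(-57581) = I*√57581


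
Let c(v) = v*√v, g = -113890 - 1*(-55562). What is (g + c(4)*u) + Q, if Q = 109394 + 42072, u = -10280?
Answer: 10898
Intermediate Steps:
g = -58328 (g = -113890 + 55562 = -58328)
Q = 151466
c(v) = v^(3/2)
(g + c(4)*u) + Q = (-58328 + 4^(3/2)*(-10280)) + 151466 = (-58328 + 8*(-10280)) + 151466 = (-58328 - 82240) + 151466 = -140568 + 151466 = 10898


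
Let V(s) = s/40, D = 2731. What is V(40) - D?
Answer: -2730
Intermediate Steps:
V(s) = s/40 (V(s) = s*(1/40) = s/40)
V(40) - D = (1/40)*40 - 1*2731 = 1 - 2731 = -2730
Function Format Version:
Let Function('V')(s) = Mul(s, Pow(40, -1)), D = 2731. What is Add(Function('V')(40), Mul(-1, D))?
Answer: -2730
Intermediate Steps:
Function('V')(s) = Mul(Rational(1, 40), s) (Function('V')(s) = Mul(s, Rational(1, 40)) = Mul(Rational(1, 40), s))
Add(Function('V')(40), Mul(-1, D)) = Add(Mul(Rational(1, 40), 40), Mul(-1, 2731)) = Add(1, -2731) = -2730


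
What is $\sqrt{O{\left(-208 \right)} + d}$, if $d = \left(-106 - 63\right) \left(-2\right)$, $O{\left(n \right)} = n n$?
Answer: $13 \sqrt{258} \approx 208.81$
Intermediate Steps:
$O{\left(n \right)} = n^{2}$
$d = 338$ ($d = \left(-169\right) \left(-2\right) = 338$)
$\sqrt{O{\left(-208 \right)} + d} = \sqrt{\left(-208\right)^{2} + 338} = \sqrt{43264 + 338} = \sqrt{43602} = 13 \sqrt{258}$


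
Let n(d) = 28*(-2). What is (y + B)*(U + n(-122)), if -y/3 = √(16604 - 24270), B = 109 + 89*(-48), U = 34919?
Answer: -145134669 - 104589*I*√7666 ≈ -1.4513e+8 - 9.1574e+6*I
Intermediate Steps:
B = -4163 (B = 109 - 4272 = -4163)
n(d) = -56
y = -3*I*√7666 (y = -3*√(16604 - 24270) = -3*I*√7666 ≈ -262.67*I)
(y + B)*(U + n(-122)) = (-3*I*√7666 - 4163)*(34919 - 56) = (-4163 - 3*I*√7666)*34863 = -145134669 - 104589*I*√7666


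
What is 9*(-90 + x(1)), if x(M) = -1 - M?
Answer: -828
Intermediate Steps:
9*(-90 + x(1)) = 9*(-90 + (-1 - 1*1)) = 9*(-90 + (-1 - 1)) = 9*(-90 - 2) = 9*(-92) = -828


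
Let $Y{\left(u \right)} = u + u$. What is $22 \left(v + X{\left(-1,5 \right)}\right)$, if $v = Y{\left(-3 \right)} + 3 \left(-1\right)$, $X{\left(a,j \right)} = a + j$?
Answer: $-110$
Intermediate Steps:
$Y{\left(u \right)} = 2 u$
$v = -9$ ($v = 2 \left(-3\right) + 3 \left(-1\right) = -6 - 3 = -9$)
$22 \left(v + X{\left(-1,5 \right)}\right) = 22 \left(-9 + \left(-1 + 5\right)\right) = 22 \left(-9 + 4\right) = 22 \left(-5\right) = -110$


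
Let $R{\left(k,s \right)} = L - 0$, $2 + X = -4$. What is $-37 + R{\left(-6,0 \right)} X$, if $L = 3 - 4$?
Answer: $-31$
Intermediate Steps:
$L = -1$
$X = -6$ ($X = -2 - 4 = -6$)
$R{\left(k,s \right)} = -1$ ($R{\left(k,s \right)} = -1 - 0 = -1 + 0 = -1$)
$-37 + R{\left(-6,0 \right)} X = -37 - -6 = -37 + 6 = -31$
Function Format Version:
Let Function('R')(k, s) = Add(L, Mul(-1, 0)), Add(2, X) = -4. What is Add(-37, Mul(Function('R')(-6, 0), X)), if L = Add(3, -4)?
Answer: -31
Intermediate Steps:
L = -1
X = -6 (X = Add(-2, -4) = -6)
Function('R')(k, s) = -1 (Function('R')(k, s) = Add(-1, Mul(-1, 0)) = Add(-1, 0) = -1)
Add(-37, Mul(Function('R')(-6, 0), X)) = Add(-37, Mul(-1, -6)) = Add(-37, 6) = -31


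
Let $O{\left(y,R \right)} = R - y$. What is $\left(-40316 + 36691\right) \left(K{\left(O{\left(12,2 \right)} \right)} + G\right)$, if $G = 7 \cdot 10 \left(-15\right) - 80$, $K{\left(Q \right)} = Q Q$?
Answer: $3733750$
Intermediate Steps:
$K{\left(Q \right)} = Q^{2}$
$G = -1130$ ($G = 70 \left(-15\right) - 80 = -1050 - 80 = -1130$)
$\left(-40316 + 36691\right) \left(K{\left(O{\left(12,2 \right)} \right)} + G\right) = \left(-40316 + 36691\right) \left(\left(2 - 12\right)^{2} - 1130\right) = - 3625 \left(\left(2 - 12\right)^{2} - 1130\right) = - 3625 \left(\left(-10\right)^{2} - 1130\right) = - 3625 \left(100 - 1130\right) = \left(-3625\right) \left(-1030\right) = 3733750$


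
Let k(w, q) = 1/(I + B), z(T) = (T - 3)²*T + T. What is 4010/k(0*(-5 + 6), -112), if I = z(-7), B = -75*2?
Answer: -3436570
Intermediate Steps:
B = -150
z(T) = T + T*(-3 + T)² (z(T) = (-3 + T)²*T + T = T*(-3 + T)² + T = T + T*(-3 + T)²)
I = -707 (I = -7*(1 + (-3 - 7)²) = -7*(1 + (-10)²) = -7*(1 + 100) = -7*101 = -707)
k(w, q) = -1/857 (k(w, q) = 1/(-707 - 150) = 1/(-857) = -1/857)
4010/k(0*(-5 + 6), -112) = 4010/(-1/857) = 4010*(-857) = -3436570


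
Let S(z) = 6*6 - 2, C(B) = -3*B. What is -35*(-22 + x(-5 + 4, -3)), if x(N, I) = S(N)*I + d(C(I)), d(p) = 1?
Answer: 4305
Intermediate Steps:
S(z) = 34 (S(z) = 36 - 2 = 34)
x(N, I) = 1 + 34*I (x(N, I) = 34*I + 1 = 1 + 34*I)
-35*(-22 + x(-5 + 4, -3)) = -35*(-22 + (1 + 34*(-3))) = -35*(-22 + (1 - 102)) = -35*(-22 - 101) = -35*(-123) = 4305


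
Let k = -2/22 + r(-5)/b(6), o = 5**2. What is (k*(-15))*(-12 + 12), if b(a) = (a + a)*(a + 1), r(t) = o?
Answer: 0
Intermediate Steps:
o = 25
r(t) = 25
b(a) = 2*a*(1 + a) (b(a) = (2*a)*(1 + a) = 2*a*(1 + a))
k = 191/924 (k = -2/22 + 25/((2*6*(1 + 6))) = -2*1/22 + 25/((2*6*7)) = -1/11 + 25/84 = 191/924 ≈ 0.20671)
(k*(-15))*(-12 + 12) = ((191/924)*(-15))*(-12 + 12) = -955/308*0 = 0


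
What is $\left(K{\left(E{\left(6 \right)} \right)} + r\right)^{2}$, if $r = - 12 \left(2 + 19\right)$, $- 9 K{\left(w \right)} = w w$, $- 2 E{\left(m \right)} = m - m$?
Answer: $63504$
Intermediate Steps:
$E{\left(m \right)} = 0$ ($E{\left(m \right)} = - \frac{m - m}{2} = \left(- \frac{1}{2}\right) 0 = 0$)
$K{\left(w \right)} = - \frac{w^{2}}{9}$ ($K{\left(w \right)} = - \frac{w w}{9} = - \frac{w^{2}}{9}$)
$r = -252$ ($r = \left(-12\right) 21 = -252$)
$\left(K{\left(E{\left(6 \right)} \right)} + r\right)^{2} = \left(- \frac{0^{2}}{9} - 252\right)^{2} = \left(\left(- \frac{1}{9}\right) 0 - 252\right)^{2} = \left(0 - 252\right)^{2} = \left(-252\right)^{2} = 63504$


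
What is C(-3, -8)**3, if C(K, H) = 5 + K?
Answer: 8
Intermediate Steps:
C(-3, -8)**3 = (5 - 3)**3 = 2**3 = 8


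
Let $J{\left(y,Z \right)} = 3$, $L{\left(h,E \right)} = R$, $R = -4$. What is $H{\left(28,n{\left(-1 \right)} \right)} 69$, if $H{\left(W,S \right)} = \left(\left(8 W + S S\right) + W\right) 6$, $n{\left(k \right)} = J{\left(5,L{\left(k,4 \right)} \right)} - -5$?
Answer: $130824$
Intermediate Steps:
$L{\left(h,E \right)} = -4$
$n{\left(k \right)} = 8$ ($n{\left(k \right)} = 3 - -5 = 3 + 5 = 8$)
$H{\left(W,S \right)} = 6 S^{2} + 54 W$ ($H{\left(W,S \right)} = \left(\left(8 W + S^{2}\right) + W\right) 6 = \left(\left(S^{2} + 8 W\right) + W\right) 6 = \left(S^{2} + 9 W\right) 6 = 6 S^{2} + 54 W$)
$H{\left(28,n{\left(-1 \right)} \right)} 69 = \left(6 \cdot 8^{2} + 54 \cdot 28\right) 69 = \left(6 \cdot 64 + 1512\right) 69 = \left(384 + 1512\right) 69 = 1896 \cdot 69 = 130824$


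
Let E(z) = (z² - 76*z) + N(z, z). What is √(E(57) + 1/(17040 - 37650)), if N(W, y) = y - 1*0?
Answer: I*√48424021690/6870 ≈ 32.031*I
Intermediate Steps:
N(W, y) = y (N(W, y) = y + 0 = y)
E(z) = z² - 75*z (E(z) = (z² - 76*z) + z = z² - 75*z)
√(E(57) + 1/(17040 - 37650)) = √(57*(-75 + 57) + 1/(17040 - 37650)) = √(57*(-18) + 1/(-20610)) = √(-1026 - 1/20610) = √(-21145861/20610) = I*√48424021690/6870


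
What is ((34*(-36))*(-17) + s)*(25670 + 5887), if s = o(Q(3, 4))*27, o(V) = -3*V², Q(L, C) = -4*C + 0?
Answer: 2272104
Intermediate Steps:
Q(L, C) = -4*C
s = -20736 (s = -3*(-4*4)²*27 = -3*(-16)²*27 = -3*256*27 = -768*27 = -20736)
((34*(-36))*(-17) + s)*(25670 + 5887) = ((34*(-36))*(-17) - 20736)*(25670 + 5887) = (-1224*(-17) - 20736)*31557 = (20808 - 20736)*31557 = 72*31557 = 2272104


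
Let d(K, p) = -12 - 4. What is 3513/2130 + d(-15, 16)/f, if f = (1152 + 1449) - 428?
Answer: 2533223/1542830 ≈ 1.6419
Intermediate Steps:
d(K, p) = -16
f = 2173 (f = 2601 - 428 = 2173)
3513/2130 + d(-15, 16)/f = 3513/2130 - 16/2173 = 3513*(1/2130) - 16*1/2173 = 1171/710 - 16/2173 = 2533223/1542830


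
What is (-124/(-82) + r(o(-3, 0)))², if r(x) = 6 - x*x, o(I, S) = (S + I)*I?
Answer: 9078169/1681 ≈ 5400.5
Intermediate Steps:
o(I, S) = I*(I + S) (o(I, S) = (I + S)*I = I*(I + S))
r(x) = 6 - x²
(-124/(-82) + r(o(-3, 0)))² = (-124/(-82) + (6 - (-3*(-3 + 0))²))² = (-124*(-1/82) + (6 - (-3*(-3))²))² = (62/41 + (6 - 1*9²))² = (62/41 + (6 - 1*81))² = (62/41 + (6 - 81))² = (62/41 - 75)² = (-3013/41)² = 9078169/1681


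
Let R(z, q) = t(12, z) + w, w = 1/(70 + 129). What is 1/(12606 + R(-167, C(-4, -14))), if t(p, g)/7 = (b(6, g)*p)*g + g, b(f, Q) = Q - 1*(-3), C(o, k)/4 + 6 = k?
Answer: 199/460093772 ≈ 4.3252e-7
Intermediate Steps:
C(o, k) = -24 + 4*k
b(f, Q) = 3 + Q (b(f, Q) = Q + 3 = 3 + Q)
t(p, g) = 7*g + 7*g*p*(3 + g) (t(p, g) = 7*(((3 + g)*p)*g + g) = 7*((p*(3 + g))*g + g) = 7*(g*p*(3 + g) + g) = 7*(g + g*p*(3 + g)) = 7*g + 7*g*p*(3 + g))
w = 1/199 ≈ 0.0050251
R(z, q) = 1/199 + 7*z*(37 + 12*z) (R(z, q) = 7*z*(1 + 12*(3 + z)) + 1/199 = 7*z*(1 + (36 + 12*z)) + 1/199 = 7*z*(37 + 12*z) + 1/199 = 1/199 + 7*z*(37 + 12*z))
1/(12606 + R(-167, C(-4, -14))) = 1/(12606 + (1/199 + 7*(-167)*(37 + 12*(-167)))) = 1/(12606 + (1/199 + 7*(-167)*(37 - 2004))) = 1/(12606 + (1/199 + 7*(-167)*(-1967))) = 1/(12606 + (1/199 + 2299423)) = 1/(12606 + 457585178/199) = 1/(460093772/199) = 199/460093772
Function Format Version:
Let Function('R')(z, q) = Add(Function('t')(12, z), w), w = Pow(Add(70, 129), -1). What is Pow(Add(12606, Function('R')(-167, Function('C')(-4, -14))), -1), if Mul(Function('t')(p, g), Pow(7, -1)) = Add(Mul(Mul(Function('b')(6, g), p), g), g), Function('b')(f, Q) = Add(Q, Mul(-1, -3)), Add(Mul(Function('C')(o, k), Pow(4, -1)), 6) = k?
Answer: Rational(199, 460093772) ≈ 4.3252e-7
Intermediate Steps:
Function('C')(o, k) = Add(-24, Mul(4, k))
Function('b')(f, Q) = Add(3, Q) (Function('b')(f, Q) = Add(Q, 3) = Add(3, Q))
Function('t')(p, g) = Add(Mul(7, g), Mul(7, g, p, Add(3, g))) (Function('t')(p, g) = Mul(7, Add(Mul(Mul(Add(3, g), p), g), g)) = Mul(7, Add(Mul(Mul(p, Add(3, g)), g), g)) = Mul(7, Add(Mul(g, p, Add(3, g)), g)) = Mul(7, Add(g, Mul(g, p, Add(3, g)))) = Add(Mul(7, g), Mul(7, g, p, Add(3, g))))
w = Rational(1, 199) (w = Pow(199, -1) = Rational(1, 199) ≈ 0.0050251)
Function('R')(z, q) = Add(Rational(1, 199), Mul(7, z, Add(37, Mul(12, z)))) (Function('R')(z, q) = Add(Mul(7, z, Add(1, Mul(12, Add(3, z)))), Rational(1, 199)) = Add(Mul(7, z, Add(1, Add(36, Mul(12, z)))), Rational(1, 199)) = Add(Mul(7, z, Add(37, Mul(12, z))), Rational(1, 199)) = Add(Rational(1, 199), Mul(7, z, Add(37, Mul(12, z)))))
Pow(Add(12606, Function('R')(-167, Function('C')(-4, -14))), -1) = Pow(Add(12606, Add(Rational(1, 199), Mul(7, -167, Add(37, Mul(12, -167))))), -1) = Pow(Add(12606, Add(Rational(1, 199), Mul(7, -167, Add(37, -2004)))), -1) = Pow(Add(12606, Add(Rational(1, 199), Mul(7, -167, -1967))), -1) = Pow(Add(12606, Add(Rational(1, 199), 2299423)), -1) = Pow(Add(12606, Rational(457585178, 199)), -1) = Pow(Rational(460093772, 199), -1) = Rational(199, 460093772)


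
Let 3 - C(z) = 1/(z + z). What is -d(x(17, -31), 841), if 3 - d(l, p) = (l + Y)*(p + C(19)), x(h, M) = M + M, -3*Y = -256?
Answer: 1122314/57 ≈ 19690.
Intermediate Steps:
Y = 256/3 (Y = -⅓*(-256) = 256/3 ≈ 85.333)
x(h, M) = 2*M
C(z) = 3 - 1/(2*z) (C(z) = 3 - 1/(z + z) = 3 - 1/(2*z))
d(l, p) = 3 - (113/38 + p)*(256/3 + l) (d(l, p) = 3 - (l + 256/3)*(p + (3 - ½/19)) = 3 - (256/3 + l)*(p + (3 - ½*1/19)) = 3 - (256/3 + l)*(p + (3 - 1/38)) = 3 - (256/3 + l)*(p + 113/38) = 3 - (256/3 + l)*(113/38 + p) = 3 - (113/38 + p)*(256/3 + l))
-d(x(17, -31), 841) = -(-14293/57 - 256/3*841 - 113*(-31)/19 - 1*2*(-31)*841) = -(-14293/57 - 215296/3 - 113/38*(-62) - 1*(-62)*841) = -(-14293/57 - 215296/3 + 3503/19 + 52142) = -1*(-1122314/57) = 1122314/57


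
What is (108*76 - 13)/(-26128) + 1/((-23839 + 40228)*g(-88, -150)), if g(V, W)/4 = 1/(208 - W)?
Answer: -131969399/428211792 ≈ -0.30819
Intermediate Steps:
g(V, W) = 4/(208 - W)
(108*76 - 13)/(-26128) + 1/((-23839 + 40228)*g(-88, -150)) = (108*76 - 13)/(-26128) + 1/((-23839 + 40228)*((-4/(-208 - 150)))) = (8208 - 13)*(-1/26128) + 1/(16389*((-4/(-358)))) = 8195*(-1/26128) + 1/(16389*((-4*(-1/358)))) = -8195/26128 + 1/(16389*(2/179)) = -8195/26128 + (1/16389)*(179/2) = -8195/26128 + 179/32778 = -131969399/428211792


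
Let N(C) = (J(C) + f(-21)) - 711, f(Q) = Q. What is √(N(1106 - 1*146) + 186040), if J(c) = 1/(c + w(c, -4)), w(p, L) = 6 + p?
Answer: √76377286726/642 ≈ 430.47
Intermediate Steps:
J(c) = 1/(6 + 2*c) (J(c) = 1/(c + (6 + c)) = 1/(6 + 2*c))
N(C) = -732 + 1/(2*(3 + C)) (N(C) = (1/(2*(3 + C)) - 21) - 711 = (-21 + 1/(2*(3 + C))) - 711 = -732 + 1/(2*(3 + C)))
√(N(1106 - 1*146) + 186040) = √((-4391 - 1464*(1106 - 1*146))/(2*(3 + (1106 - 1*146))) + 186040) = √((-4391 - 1464*(1106 - 146))/(2*(3 + (1106 - 146))) + 186040) = √((-4391 - 1464*960)/(2*(3 + 960)) + 186040) = √((½)*(-4391 - 1405440)/963 + 186040) = √((½)*(1/963)*(-1409831) + 186040) = √(-1409831/1926 + 186040) = √(356903209/1926) = √76377286726/642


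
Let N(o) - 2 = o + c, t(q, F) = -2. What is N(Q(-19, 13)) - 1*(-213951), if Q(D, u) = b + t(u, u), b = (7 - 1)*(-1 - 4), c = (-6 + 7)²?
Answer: 213922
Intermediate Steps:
c = 1 (c = 1² = 1)
b = -30 (b = 6*(-5) = -30)
Q(D, u) = -32 (Q(D, u) = -30 - 2 = -32)
N(o) = 3 + o (N(o) = 2 + (o + 1) = 2 + (1 + o) = 3 + o)
N(Q(-19, 13)) - 1*(-213951) = (3 - 32) - 1*(-213951) = -29 + 213951 = 213922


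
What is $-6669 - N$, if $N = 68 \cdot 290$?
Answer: $-26389$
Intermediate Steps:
$N = 19720$
$-6669 - N = -6669 - 19720 = -26389$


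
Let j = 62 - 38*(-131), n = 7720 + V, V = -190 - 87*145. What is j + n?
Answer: -45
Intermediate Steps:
V = -12805 (V = -190 - 12615 = -12805)
n = -5085 (n = 7720 - 12805 = -5085)
j = 5040 (j = 62 + 4978 = 5040)
j + n = 5040 - 5085 = -45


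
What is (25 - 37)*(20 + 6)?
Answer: -312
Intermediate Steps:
(25 - 37)*(20 + 6) = -12*26 = -312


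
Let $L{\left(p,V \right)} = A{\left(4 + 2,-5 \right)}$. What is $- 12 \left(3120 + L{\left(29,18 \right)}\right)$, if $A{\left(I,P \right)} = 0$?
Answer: $-37440$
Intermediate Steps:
$L{\left(p,V \right)} = 0$
$- 12 \left(3120 + L{\left(29,18 \right)}\right) = - 12 \left(3120 + 0\right) = \left(-12\right) 3120 = -37440$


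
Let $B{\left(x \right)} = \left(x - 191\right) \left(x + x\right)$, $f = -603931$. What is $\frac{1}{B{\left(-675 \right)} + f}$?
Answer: $\frac{1}{565169} \approx 1.7694 \cdot 10^{-6}$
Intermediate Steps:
$B{\left(x \right)} = 2 x \left(-191 + x\right)$ ($B{\left(x \right)} = \left(-191 + x\right) 2 x = 2 x \left(-191 + x\right)$)
$\frac{1}{B{\left(-675 \right)} + f} = \frac{1}{2 \left(-675\right) \left(-191 - 675\right) - 603931} = \frac{1}{2 \left(-675\right) \left(-866\right) - 603931} = \frac{1}{1169100 - 603931} = \frac{1}{565169}$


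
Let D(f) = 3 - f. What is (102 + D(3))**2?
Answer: 10404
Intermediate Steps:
(102 + D(3))**2 = (102 + (3 - 1*3))**2 = (102 + (3 - 3))**2 = (102 + 0)**2 = 102**2 = 10404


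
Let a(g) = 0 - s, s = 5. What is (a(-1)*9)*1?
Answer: -45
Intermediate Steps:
a(g) = -5 (a(g) = 0 - 1*5 = 0 - 5 = -5)
(a(-1)*9)*1 = -5*9*1 = -45*1 = -45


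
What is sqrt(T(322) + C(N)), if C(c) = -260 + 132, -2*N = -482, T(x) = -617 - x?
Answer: I*sqrt(1067) ≈ 32.665*I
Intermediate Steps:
N = 241 (N = -1/2*(-482) = 241)
C(c) = -128
sqrt(T(322) + C(N)) = sqrt((-617 - 1*322) - 128) = sqrt((-617 - 322) - 128) = sqrt(-939 - 128) = sqrt(-1067) = I*sqrt(1067)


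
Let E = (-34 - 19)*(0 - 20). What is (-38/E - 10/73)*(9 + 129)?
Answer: -461403/19345 ≈ -23.851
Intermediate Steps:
E = 1060 (E = -53*(-20) = 1060)
(-38/E - 10/73)*(9 + 129) = (-38/1060 - 10/73)*(9 + 129) = (-38*1/1060 - 10*1/73)*138 = (-19/530 - 10/73)*138 = -6687/38690*138 = -461403/19345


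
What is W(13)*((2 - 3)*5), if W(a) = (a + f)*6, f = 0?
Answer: -390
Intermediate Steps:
W(a) = 6*a (W(a) = (a + 0)*6 = a*6 = 6*a)
W(13)*((2 - 3)*5) = (6*13)*((2 - 3)*5) = 78*(-1*5) = 78*(-5) = -390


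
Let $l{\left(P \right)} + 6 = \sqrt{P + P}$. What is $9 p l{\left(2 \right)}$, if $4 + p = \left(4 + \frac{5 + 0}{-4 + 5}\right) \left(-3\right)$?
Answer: $1116$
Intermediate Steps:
$l{\left(P \right)} = -6 + \sqrt{2} \sqrt{P}$ ($l{\left(P \right)} = -6 + \sqrt{P + P} = -6 + \sqrt{2 P} = -6 + \sqrt{2} \sqrt{P}$)
$p = -31$ ($p = -4 + \left(4 + \frac{5 + 0}{-4 + 5}\right) \left(-3\right) = -4 + \left(4 + \frac{5}{1}\right) \left(-3\right) = -4 + \left(4 + 5 \cdot 1\right) \left(-3\right) = -4 + \left(4 + 5\right) \left(-3\right) = -4 + 9 \left(-3\right) = -4 - 27 = -31$)
$9 p l{\left(2 \right)} = 9 \left(-31\right) \left(-6 + \sqrt{2} \sqrt{2}\right) = - 279 \left(-6 + 2\right) = \left(-279\right) \left(-4\right) = 1116$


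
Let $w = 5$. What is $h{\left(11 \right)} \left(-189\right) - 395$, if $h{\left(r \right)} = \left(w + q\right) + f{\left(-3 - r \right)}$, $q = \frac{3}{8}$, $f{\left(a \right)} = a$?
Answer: $\frac{9881}{8} \approx 1235.1$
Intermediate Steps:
$q = \frac{3}{8}$ ($q = 3 \cdot \frac{1}{8} = \frac{3}{8} \approx 0.375$)
$h{\left(r \right)} = \frac{19}{8} - r$ ($h{\left(r \right)} = \left(5 + \frac{3}{8}\right) - \left(3 + r\right) = \frac{43}{8} - \left(3 + r\right) = \frac{19}{8} - r$)
$h{\left(11 \right)} \left(-189\right) - 395 = \left(\frac{19}{8} - 11\right) \left(-189\right) - 395 = \left(- \frac{69}{8}\right) \left(-189\right) - 395 = \frac{13041}{8} - 395 = \frac{9881}{8}$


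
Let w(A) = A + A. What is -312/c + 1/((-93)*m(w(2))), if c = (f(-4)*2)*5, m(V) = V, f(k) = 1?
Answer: -58037/1860 ≈ -31.203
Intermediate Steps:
w(A) = 2*A
c = 10 (c = (1*2)*5 = 2*5 = 10)
-312/c + 1/((-93)*m(w(2))) = -312/10 + 1/((-93)*((2*2))) = -312*⅒ - 1/93/4 = -156/5 - 1/93*¼ = -156/5 - 1/372 = -58037/1860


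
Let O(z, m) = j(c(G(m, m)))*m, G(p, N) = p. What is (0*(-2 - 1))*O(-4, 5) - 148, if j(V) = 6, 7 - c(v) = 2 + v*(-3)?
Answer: -148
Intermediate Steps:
c(v) = 5 + 3*v (c(v) = 7 - (2 + v*(-3)) = 7 - (2 - 3*v) = 7 + (-2 + 3*v) = 5 + 3*v)
O(z, m) = 6*m
(0*(-2 - 1))*O(-4, 5) - 148 = (0*(-2 - 1))*(6*5) - 148 = (0*(-3))*30 - 148 = 0*30 - 148 = 0 - 148 = -148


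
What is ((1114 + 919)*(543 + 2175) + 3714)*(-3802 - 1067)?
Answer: -26922687552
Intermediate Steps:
((1114 + 919)*(543 + 2175) + 3714)*(-3802 - 1067) = (2033*2718 + 3714)*(-4869) = (5525694 + 3714)*(-4869) = 5529408*(-4869) = -26922687552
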